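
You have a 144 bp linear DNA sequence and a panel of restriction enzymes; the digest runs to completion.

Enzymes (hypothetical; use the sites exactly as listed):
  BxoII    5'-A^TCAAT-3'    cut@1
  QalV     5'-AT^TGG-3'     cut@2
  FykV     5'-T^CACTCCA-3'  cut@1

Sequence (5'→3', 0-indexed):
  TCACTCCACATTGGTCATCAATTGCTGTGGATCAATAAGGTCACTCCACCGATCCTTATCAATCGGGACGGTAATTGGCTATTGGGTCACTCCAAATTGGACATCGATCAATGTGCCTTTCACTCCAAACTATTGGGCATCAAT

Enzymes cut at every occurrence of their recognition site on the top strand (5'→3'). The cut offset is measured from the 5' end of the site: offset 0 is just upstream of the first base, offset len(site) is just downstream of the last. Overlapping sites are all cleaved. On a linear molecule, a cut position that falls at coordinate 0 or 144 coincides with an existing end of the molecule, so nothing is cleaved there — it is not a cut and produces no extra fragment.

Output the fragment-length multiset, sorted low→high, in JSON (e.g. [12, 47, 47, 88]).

[1,5,5,6,6,7,10,10,10,10,13,13,14,17,17]

Per-enzyme occurrences:
  BxoII ATCAAT/1: at [16, 30, 57, 106, 138] ⇒ [17, 31, 58, 107, 139]
  QalV ATTGG/2: at [9, 73, 80, 95, 131] ⇒ [11, 75, 82, 97, 133]
  FykV TCACTCCA/1: at [0, 40, 86, 119] ⇒ [1, 41, 87, 120]

Pooled cuts: [1, 11, 17, 31, 41, 58, 75, 82, 87, 97, 107, 120, 133, 139]

Fragment lengths:
  [0,1): 1 bp
  [1,11): 10 bp
  [11,17): 6 bp
  [17,31): 14 bp
  [31,41): 10 bp
  [41,58): 17 bp
  [58,75): 17 bp
  [75,82): 7 bp
  [82,87): 5 bp
  [87,97): 10 bp
  [97,107): 10 bp
  [107,120): 13 bp
  [120,133): 13 bp
  [133,139): 6 bp
  [139,144): 5 bp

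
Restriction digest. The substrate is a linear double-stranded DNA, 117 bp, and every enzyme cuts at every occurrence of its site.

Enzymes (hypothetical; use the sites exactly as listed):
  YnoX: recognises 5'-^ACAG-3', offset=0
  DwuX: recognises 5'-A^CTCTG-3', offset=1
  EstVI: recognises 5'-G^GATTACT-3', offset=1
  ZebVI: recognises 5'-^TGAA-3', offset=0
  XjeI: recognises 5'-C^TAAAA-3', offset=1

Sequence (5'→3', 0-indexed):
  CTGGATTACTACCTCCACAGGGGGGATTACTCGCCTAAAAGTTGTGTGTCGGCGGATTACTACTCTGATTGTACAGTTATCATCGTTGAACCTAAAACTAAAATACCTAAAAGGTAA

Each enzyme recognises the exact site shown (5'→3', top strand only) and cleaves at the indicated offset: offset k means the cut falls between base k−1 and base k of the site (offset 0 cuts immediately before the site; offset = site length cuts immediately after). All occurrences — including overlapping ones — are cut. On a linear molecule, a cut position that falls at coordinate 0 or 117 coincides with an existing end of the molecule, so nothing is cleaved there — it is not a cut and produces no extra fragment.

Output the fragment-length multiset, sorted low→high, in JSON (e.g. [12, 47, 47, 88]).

[3,6,6,8,8,9,10,10,11,13,14,19]

Site scan:
  YnoX (ACAG, off=0): starts [16, 72] → cuts [16, 72]
  DwuX (ACTCTG, off=1): starts [61] → cuts [62]
  EstVI (GGATTACT, off=1): starts [2, 23, 53] → cuts [3, 24, 54]
  ZebVI (TGAA, off=0): starts [86] → cuts [86]
  XjeI (CTAAAA, off=1): starts [34, 91, 97, 106] → cuts [35, 92, 98, 107]

Pooled cuts: [3, 16, 24, 35, 54, 62, 72, 86, 92, 98, 107]

Fragments:
  [0,3): 3 bp
  [3,16): 13 bp
  [16,24): 8 bp
  [24,35): 11 bp
  [35,54): 19 bp
  [54,62): 8 bp
  [62,72): 10 bp
  [72,86): 14 bp
  [86,92): 6 bp
  [92,98): 6 bp
  [98,107): 9 bp
  [107,117): 10 bp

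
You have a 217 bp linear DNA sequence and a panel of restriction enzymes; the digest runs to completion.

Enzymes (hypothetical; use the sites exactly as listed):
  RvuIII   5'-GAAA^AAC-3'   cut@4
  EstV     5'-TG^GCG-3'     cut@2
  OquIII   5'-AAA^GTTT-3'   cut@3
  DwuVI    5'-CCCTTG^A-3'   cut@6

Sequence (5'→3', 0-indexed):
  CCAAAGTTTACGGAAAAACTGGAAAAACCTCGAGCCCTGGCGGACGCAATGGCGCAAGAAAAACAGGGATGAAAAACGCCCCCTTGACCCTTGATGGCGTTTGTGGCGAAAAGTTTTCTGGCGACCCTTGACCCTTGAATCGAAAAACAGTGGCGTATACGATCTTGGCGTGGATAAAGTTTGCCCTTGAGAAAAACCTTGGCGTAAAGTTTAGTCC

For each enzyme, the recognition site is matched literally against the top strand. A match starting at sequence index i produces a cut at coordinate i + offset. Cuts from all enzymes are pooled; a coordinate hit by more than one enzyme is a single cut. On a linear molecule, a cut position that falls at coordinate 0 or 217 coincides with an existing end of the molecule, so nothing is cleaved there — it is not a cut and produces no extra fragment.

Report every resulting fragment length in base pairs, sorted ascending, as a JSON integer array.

[3,5,5,7,7,7,7,7,7,8,8,9,9,9,10,10,11,11,11,12,12,13,14,15]

Site scan:
  RvuIII GAAAAAC/4: at [12, 21, 57, 70, 141, 190] ⇒ [16, 25, 61, 74, 145, 194]
  EstV TGGCG/2: at [37, 49, 94, 103, 118, 150, 165, 199] ⇒ [39, 51, 96, 105, 120, 152, 167, 201]
  OquIII AAAGTTT/3: at [2, 109, 175, 205] ⇒ [5, 112, 178, 208]
  DwuVI CCCTTGA/6: at [80, 87, 124, 131, 183] ⇒ [86, 93, 130, 137, 189]

Pooled cuts: [5, 16, 25, 39, 51, 61, 74, 86, 93, 96, 105, 112, 120, 130, 137, 145, 152, 167, 178, 189, 194, 201, 208]

Fragment lengths:
  [0,5): 5 bp
  [5,16): 11 bp
  [16,25): 9 bp
  [25,39): 14 bp
  [39,51): 12 bp
  [51,61): 10 bp
  [61,74): 13 bp
  [74,86): 12 bp
  [86,93): 7 bp
  [93,96): 3 bp
  [96,105): 9 bp
  [105,112): 7 bp
  [112,120): 8 bp
  [120,130): 10 bp
  [130,137): 7 bp
  [137,145): 8 bp
  [145,152): 7 bp
  [152,167): 15 bp
  [167,178): 11 bp
  [178,189): 11 bp
  [189,194): 5 bp
  [194,201): 7 bp
  [201,208): 7 bp
  [208,217): 9 bp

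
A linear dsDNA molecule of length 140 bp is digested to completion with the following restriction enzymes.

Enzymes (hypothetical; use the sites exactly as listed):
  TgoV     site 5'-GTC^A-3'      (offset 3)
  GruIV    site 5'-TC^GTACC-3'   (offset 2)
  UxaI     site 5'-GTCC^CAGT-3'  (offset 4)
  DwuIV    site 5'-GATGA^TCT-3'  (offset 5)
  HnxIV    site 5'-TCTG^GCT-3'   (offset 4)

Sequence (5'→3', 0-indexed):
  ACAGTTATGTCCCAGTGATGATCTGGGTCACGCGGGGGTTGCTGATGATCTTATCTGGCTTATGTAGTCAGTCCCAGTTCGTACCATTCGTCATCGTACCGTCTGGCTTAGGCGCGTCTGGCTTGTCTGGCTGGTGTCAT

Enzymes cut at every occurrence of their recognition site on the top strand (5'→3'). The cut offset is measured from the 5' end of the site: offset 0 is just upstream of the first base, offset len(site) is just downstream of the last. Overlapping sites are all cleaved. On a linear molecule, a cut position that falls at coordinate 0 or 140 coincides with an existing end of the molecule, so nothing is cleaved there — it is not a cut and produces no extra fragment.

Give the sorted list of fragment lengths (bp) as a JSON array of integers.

[2,3,5,6,8,9,9,9,9,10,12,12,12,15,19]

Per-enzyme occurrences:
  TgoV (GTCA, off=3): starts [26, 66, 89, 135] → cuts [29, 69, 92, 138]
  GruIV (TCGTACC, off=2): starts [78, 93] → cuts [80, 95]
  UxaI (GTCCCAGT, off=4): starts [8, 70] → cuts [12, 74]
  DwuIV (GATGATCT, off=5): starts [16, 43] → cuts [21, 48]
  HnxIV (TCTGGCT, off=4): starts [53, 101, 116, 125] → cuts [57, 105, 120, 129]

Pooled cuts: [12, 21, 29, 48, 57, 69, 74, 80, 92, 95, 105, 120, 129, 138]

Fragments:
  [0,12): 12 bp
  [12,21): 9 bp
  [21,29): 8 bp
  [29,48): 19 bp
  [48,57): 9 bp
  [57,69): 12 bp
  [69,74): 5 bp
  [74,80): 6 bp
  [80,92): 12 bp
  [92,95): 3 bp
  [95,105): 10 bp
  [105,120): 15 bp
  [120,129): 9 bp
  [129,138): 9 bp
  [138,140): 2 bp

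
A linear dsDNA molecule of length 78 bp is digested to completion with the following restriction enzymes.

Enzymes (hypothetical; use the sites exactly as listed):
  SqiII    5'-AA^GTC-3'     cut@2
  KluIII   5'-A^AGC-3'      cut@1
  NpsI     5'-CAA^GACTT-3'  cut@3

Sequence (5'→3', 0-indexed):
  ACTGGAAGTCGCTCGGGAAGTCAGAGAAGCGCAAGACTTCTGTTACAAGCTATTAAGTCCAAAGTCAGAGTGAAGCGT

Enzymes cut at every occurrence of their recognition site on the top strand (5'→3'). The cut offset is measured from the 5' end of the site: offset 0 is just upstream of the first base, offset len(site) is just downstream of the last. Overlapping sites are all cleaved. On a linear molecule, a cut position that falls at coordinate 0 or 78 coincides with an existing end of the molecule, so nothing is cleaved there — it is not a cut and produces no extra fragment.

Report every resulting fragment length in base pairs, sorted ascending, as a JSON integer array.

Scan for sites:
  SqiII AAGTC/2: at [5, 17, 54, 61] ⇒ [7, 19, 56, 63]
  KluIII AAGC/1: at [26, 46, 72] ⇒ [27, 47, 73]
  NpsI CAAGACTT/3: at [31] ⇒ [34]

Pooled cuts: [7, 19, 27, 34, 47, 56, 63, 73]

Fragments:
  [0,7): 7 bp
  [7,19): 12 bp
  [19,27): 8 bp
  [27,34): 7 bp
  [34,47): 13 bp
  [47,56): 9 bp
  [56,63): 7 bp
  [63,73): 10 bp
  [73,78): 5 bp

[5,7,7,7,8,9,10,12,13]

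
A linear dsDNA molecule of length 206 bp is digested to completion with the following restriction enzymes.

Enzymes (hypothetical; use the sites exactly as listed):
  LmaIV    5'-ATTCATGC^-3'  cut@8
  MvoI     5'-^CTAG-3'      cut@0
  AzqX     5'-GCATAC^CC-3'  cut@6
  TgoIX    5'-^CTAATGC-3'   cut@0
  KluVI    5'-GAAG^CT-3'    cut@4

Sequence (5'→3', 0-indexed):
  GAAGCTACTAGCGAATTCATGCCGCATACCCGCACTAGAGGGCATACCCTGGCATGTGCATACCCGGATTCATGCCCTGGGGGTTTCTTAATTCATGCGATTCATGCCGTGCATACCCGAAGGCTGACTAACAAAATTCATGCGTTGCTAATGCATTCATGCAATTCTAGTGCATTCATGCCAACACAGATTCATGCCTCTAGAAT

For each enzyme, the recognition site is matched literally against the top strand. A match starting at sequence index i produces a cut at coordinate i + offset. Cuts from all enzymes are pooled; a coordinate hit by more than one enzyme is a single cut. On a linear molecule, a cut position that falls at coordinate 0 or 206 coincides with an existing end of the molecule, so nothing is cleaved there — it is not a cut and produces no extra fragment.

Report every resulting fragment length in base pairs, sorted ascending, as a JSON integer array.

[2,3,4,4,4,5,7,7,9,9,12,13,15,15,15,16,16,23,27]

Site scan:
  LmaIV (ATTCATGC, off=8): starts [14, 67, 90, 99, 135, 154, 173, 189] → cuts [22, 75, 98, 107, 143, 162, 181, 197]
  MvoI (CTAG, off=0): starts [7, 34, 166, 199] → cuts [7, 34, 166, 199]
  AzqX (GCATACCC, off=6): starts [23, 41, 57, 110] → cuts [29, 47, 63, 116]
  TgoIX (CTAATGC, off=0): starts [147] → cuts [147]
  KluVI (GAAGCT, off=4): starts [0] → cuts [4]

All cut coordinates (distinct, sorted): [4, 7, 22, 29, 34, 47, 63, 75, 98, 107, 116, 143, 147, 162, 166, 181, 197, 199]

Fragments:
  [0,4): 4 bp
  [4,7): 3 bp
  [7,22): 15 bp
  [22,29): 7 bp
  [29,34): 5 bp
  [34,47): 13 bp
  [47,63): 16 bp
  [63,75): 12 bp
  [75,98): 23 bp
  [98,107): 9 bp
  [107,116): 9 bp
  [116,143): 27 bp
  [143,147): 4 bp
  [147,162): 15 bp
  [162,166): 4 bp
  [166,181): 15 bp
  [181,197): 16 bp
  [197,199): 2 bp
  [199,206): 7 bp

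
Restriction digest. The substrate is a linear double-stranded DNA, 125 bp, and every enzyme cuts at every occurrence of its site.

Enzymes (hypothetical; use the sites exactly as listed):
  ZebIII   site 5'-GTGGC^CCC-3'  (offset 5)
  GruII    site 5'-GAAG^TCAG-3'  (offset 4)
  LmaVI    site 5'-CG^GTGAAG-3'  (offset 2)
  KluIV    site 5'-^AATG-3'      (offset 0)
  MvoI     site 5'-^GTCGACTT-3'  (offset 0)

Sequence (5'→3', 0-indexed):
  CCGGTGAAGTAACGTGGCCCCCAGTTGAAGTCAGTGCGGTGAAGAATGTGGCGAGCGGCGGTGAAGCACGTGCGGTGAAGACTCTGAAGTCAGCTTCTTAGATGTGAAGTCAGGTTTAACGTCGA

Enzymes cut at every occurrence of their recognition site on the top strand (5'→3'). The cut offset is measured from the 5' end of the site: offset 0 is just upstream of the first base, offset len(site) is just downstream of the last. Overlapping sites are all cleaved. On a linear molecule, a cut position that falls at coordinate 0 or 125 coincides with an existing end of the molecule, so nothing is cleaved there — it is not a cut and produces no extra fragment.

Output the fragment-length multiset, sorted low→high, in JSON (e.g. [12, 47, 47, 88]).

[3,6,8,12,14,15,15,16,16,20]

Scan for sites:
  ZebIII GTGGCCCC/5: at [13] ⇒ [18]
  GruII GAAGTCAG/4: at [26, 85, 105] ⇒ [30, 89, 109]
  LmaVI CGGTGAAG/2: at [1, 36, 58, 72] ⇒ [3, 38, 60, 74]
  KluIV AATG/0: at [44] ⇒ [44]
  MvoI (GTCGACTT, off=0): no sites

All cut coordinates (distinct, sorted): [3, 18, 30, 38, 44, 60, 74, 89, 109]

Fragments:
  [0,3): 3 bp
  [3,18): 15 bp
  [18,30): 12 bp
  [30,38): 8 bp
  [38,44): 6 bp
  [44,60): 16 bp
  [60,74): 14 bp
  [74,89): 15 bp
  [89,109): 20 bp
  [109,125): 16 bp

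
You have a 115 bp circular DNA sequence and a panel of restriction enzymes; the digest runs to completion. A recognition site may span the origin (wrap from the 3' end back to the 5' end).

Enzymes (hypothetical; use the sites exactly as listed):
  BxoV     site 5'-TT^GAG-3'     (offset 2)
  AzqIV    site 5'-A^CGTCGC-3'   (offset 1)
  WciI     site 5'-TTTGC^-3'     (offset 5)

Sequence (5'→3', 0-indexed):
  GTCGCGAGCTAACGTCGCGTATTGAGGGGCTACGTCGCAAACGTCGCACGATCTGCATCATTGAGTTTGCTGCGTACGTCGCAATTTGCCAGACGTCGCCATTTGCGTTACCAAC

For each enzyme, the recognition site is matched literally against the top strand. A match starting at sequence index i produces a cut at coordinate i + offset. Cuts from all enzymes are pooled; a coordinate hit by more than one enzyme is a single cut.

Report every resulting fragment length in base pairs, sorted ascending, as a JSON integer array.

Scan for sites:
  BxoV TTGAG/2: at [21, 60] ⇒ [23, 62]
  AzqIV ACGTCGC/1: at [11, 31, 40, 75, 92, 113] ⇒ [12, 32, 41, 76, 93, 114]
  WciI TTTGC/5: at [65, 84, 101] ⇒ [70, 89, 106]

Pooled cuts: [12, 23, 32, 41, 62, 70, 76, 89, 93, 106, 114]

Fragment lengths:
  12→23: 11 bp
  23→32: 9 bp
  32→41: 9 bp
  41→62: 21 bp
  62→70: 8 bp
  70→76: 6 bp
  76→89: 13 bp
  89→93: 4 bp
  93→106: 13 bp
  106→114: 8 bp
  114→12 (wrap): 115-114+12 = 13 bp

[4,6,8,8,9,9,11,13,13,13,21]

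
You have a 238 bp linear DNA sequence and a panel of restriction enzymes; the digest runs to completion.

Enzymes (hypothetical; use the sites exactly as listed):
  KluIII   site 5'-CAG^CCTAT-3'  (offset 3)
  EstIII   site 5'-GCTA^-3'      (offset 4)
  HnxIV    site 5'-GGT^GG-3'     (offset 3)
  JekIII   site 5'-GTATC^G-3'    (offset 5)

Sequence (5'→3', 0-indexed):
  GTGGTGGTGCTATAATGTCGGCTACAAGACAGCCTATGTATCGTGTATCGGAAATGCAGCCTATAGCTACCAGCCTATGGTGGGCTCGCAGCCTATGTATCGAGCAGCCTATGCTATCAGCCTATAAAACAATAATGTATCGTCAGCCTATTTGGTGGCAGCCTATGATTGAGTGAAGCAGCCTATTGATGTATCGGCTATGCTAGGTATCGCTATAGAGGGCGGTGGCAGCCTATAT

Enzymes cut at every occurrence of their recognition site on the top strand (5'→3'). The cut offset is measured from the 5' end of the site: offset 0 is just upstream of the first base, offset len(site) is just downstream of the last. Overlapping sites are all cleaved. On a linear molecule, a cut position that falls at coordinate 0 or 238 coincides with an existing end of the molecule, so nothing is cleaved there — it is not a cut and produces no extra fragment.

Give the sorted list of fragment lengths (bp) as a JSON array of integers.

Per-enzyme occurrences:
  KluIII CAGCCTAT/3: at [29, 56, 70, 88, 104, 117, 143, 158, 178, 228] ⇒ [32, 59, 73, 91, 107, 120, 146, 161, 181, 231]
  EstIII GCTA/4: at [8, 20, 65, 112, 196, 201, 211] ⇒ [12, 24, 69, 116, 200, 205, 215]
  HnxIV GGTGG/3: at [2, 78, 153, 223] ⇒ [5, 81, 156, 226]
  JekIII GTATCG/5: at [37, 44, 96, 136, 190, 206] ⇒ [42, 49, 101, 141, 195, 211]

Pooled cuts: [5, 12, 24, 32, 42, 49, 59, 69, 73, 81, 91, 101, 107, 116, 120, 141, 146, 156, 161, 181, 195, 200, 205, 211, 215, 226, 231]

Fragments:
  [0,5): 5 bp
  [5,12): 7 bp
  [12,24): 12 bp
  [24,32): 8 bp
  [32,42): 10 bp
  [42,49): 7 bp
  [49,59): 10 bp
  [59,69): 10 bp
  [69,73): 4 bp
  [73,81): 8 bp
  [81,91): 10 bp
  [91,101): 10 bp
  [101,107): 6 bp
  [107,116): 9 bp
  [116,120): 4 bp
  [120,141): 21 bp
  [141,146): 5 bp
  [146,156): 10 bp
  [156,161): 5 bp
  [161,181): 20 bp
  [181,195): 14 bp
  [195,200): 5 bp
  [200,205): 5 bp
  [205,211): 6 bp
  [211,215): 4 bp
  [215,226): 11 bp
  [226,231): 5 bp
  [231,238): 7 bp

[4,4,4,5,5,5,5,5,5,6,6,7,7,7,8,8,9,10,10,10,10,10,10,11,12,14,20,21]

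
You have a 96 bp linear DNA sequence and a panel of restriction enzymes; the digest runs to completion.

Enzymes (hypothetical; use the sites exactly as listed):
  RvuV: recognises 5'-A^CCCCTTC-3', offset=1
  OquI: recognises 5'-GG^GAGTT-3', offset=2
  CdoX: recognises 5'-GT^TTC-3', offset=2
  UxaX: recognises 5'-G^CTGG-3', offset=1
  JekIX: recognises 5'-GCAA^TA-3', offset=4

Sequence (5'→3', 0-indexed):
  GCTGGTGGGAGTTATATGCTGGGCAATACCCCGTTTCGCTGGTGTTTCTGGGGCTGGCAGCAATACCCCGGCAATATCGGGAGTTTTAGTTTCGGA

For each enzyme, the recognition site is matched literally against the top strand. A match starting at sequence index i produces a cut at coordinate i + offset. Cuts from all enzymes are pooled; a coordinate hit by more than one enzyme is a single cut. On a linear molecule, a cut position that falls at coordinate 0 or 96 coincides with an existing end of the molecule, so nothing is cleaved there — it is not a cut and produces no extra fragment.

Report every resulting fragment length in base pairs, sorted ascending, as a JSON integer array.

[1,4,6,6,7,7,8,8,8,10,10,10,11]

Scan for sites:
  RvuV (ACCCCTTC, off=1): no sites
  OquI GGGAGTT/2: at [6, 78] ⇒ [8, 80]
  CdoX GTTTC/2: at [32, 43, 88] ⇒ [34, 45, 90]
  UxaX GCTGG/1: at [0, 17, 37, 52] ⇒ [1, 18, 38, 53]
  JekIX GCAATA/4: at [22, 59, 70] ⇒ [26, 63, 74]

All cut coordinates (distinct, sorted): [1, 8, 18, 26, 34, 38, 45, 53, 63, 74, 80, 90]

Fragment lengths:
  [0,1): 1 bp
  [1,8): 7 bp
  [8,18): 10 bp
  [18,26): 8 bp
  [26,34): 8 bp
  [34,38): 4 bp
  [38,45): 7 bp
  [45,53): 8 bp
  [53,63): 10 bp
  [63,74): 11 bp
  [74,80): 6 bp
  [80,90): 10 bp
  [90,96): 6 bp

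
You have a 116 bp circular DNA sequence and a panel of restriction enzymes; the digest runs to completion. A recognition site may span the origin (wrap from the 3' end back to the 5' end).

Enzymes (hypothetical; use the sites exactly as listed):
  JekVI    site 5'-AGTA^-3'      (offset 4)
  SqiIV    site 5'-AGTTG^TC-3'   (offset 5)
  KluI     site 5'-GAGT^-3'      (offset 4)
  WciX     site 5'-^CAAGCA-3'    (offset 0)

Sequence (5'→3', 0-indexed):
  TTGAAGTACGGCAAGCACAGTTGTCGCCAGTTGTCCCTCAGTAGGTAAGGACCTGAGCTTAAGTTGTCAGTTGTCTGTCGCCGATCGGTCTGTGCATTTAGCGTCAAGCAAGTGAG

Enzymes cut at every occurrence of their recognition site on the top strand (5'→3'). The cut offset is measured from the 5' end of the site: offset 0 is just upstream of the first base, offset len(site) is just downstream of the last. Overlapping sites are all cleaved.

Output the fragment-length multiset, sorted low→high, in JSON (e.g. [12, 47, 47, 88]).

[3,7,7,10,10,12,13,23,31]

Per-enzyme occurrences:
  JekVI (AGTA, off=4): starts [4, 39] → cuts [8, 43]
  SqiIV (AGTTGTC, off=5): starts [18, 28, 61, 68] → cuts [23, 33, 66, 73]
  KluI (GAGT, off=4): starts [113] → cuts [1]
  WciX (CAAGCA, off=0): starts [11, 104] → cuts [11, 104]

Pooled cuts: [1, 8, 11, 23, 33, 43, 66, 73, 104]

Fragment lengths:
  1→8: 7 bp
  8→11: 3 bp
  11→23: 12 bp
  23→33: 10 bp
  33→43: 10 bp
  43→66: 23 bp
  66→73: 7 bp
  73→104: 31 bp
  104→1 (wrap): 116-104+1 = 13 bp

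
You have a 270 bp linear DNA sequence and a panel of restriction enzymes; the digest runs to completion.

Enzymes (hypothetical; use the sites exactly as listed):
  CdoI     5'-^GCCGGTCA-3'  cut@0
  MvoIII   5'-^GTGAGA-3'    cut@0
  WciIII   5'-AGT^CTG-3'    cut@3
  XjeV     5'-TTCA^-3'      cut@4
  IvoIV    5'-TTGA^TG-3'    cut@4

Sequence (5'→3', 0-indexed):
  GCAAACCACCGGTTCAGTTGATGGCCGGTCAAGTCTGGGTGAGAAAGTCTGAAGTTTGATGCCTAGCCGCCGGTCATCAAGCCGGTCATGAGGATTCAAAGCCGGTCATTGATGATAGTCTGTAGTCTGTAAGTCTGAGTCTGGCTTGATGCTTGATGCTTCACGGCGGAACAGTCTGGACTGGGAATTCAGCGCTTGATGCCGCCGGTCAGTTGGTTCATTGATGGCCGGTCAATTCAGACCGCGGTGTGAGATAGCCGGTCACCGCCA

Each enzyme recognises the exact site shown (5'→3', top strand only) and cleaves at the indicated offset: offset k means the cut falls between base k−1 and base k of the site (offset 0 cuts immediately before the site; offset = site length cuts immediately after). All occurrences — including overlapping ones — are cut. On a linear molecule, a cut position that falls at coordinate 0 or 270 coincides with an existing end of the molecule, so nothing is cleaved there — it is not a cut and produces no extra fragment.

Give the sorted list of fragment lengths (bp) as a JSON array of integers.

[2,2,2,4,4,4,5,6,7,7,7,7,8,8,8,9,9,9,10,11,11,12,12,12,13,14,16,16,17,18]

Site scan:
  CdoI (GCCGGTCA, off=0): starts [23, 68, 80, 100, 203, 226, 256] → cuts [23, 68, 80, 100, 203, 226, 256]
  MvoIII (GTGAGA, off=0): starts [38, 248] → cuts [38, 248]
  WciIII (AGTCTG, off=3): starts [31, 45, 116, 123, 131, 137, 172] → cuts [34, 48, 119, 126, 134, 140, 175]
  XjeV (TTCA, off=4): starts [12, 94, 159, 187, 216, 235] → cuts [16, 98, 163, 191, 220, 239]
  IvoIV (TTGATG, off=4): starts [17, 55, 108, 145, 152, 195, 220] → cuts [21, 59, 112, 149, 156, 199, 224]

Pooled cuts: [16, 21, 23, 34, 38, 48, 59, 68, 80, 98, 100, 112, 119, 126, 134, 140, 149, 156, 163, 175, 191, 199, 203, 220, 224, 226, 239, 248, 256]

Fragment lengths:
  [0,16): 16 bp
  [16,21): 5 bp
  [21,23): 2 bp
  [23,34): 11 bp
  [34,38): 4 bp
  [38,48): 10 bp
  [48,59): 11 bp
  [59,68): 9 bp
  [68,80): 12 bp
  [80,98): 18 bp
  [98,100): 2 bp
  [100,112): 12 bp
  [112,119): 7 bp
  [119,126): 7 bp
  [126,134): 8 bp
  [134,140): 6 bp
  [140,149): 9 bp
  [149,156): 7 bp
  [156,163): 7 bp
  [163,175): 12 bp
  [175,191): 16 bp
  [191,199): 8 bp
  [199,203): 4 bp
  [203,220): 17 bp
  [220,224): 4 bp
  [224,226): 2 bp
  [226,239): 13 bp
  [239,248): 9 bp
  [248,256): 8 bp
  [256,270): 14 bp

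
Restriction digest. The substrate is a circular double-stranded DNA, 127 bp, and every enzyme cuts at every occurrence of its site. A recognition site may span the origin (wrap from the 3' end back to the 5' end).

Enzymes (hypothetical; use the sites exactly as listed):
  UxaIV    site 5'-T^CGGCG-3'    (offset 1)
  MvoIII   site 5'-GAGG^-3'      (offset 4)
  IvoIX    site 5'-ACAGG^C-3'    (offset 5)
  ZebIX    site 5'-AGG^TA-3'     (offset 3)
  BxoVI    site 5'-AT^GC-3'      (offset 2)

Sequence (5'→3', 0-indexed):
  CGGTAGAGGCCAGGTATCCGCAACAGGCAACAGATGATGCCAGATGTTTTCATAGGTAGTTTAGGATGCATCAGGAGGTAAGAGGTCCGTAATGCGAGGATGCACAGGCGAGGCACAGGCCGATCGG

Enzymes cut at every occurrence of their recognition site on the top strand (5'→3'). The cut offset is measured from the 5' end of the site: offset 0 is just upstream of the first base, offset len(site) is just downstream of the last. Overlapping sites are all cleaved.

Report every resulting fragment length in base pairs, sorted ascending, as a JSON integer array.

[2,5,5,5,6,6,7,7,8,11,11,11,12,13,18]

Scan for sites:
  UxaIV (TCGGCG, off=1): starts [123] → cuts [124]
  MvoIII (GAGG, off=4): starts [5, 74, 81, 95, 109] → cuts [9, 78, 85, 99, 113]
  IvoIX (ACAGGC, off=5): starts [22, 103, 114] → cuts [27, 108, 119]
  ZebIX (AGGTA, off=3): starts [11, 53, 75] → cuts [14, 56, 78]
  BxoVI (ATGC, off=2): starts [36, 65, 91, 99] → cuts [38, 67, 93, 101]

All cut coordinates (distinct, sorted): [9, 14, 27, 38, 56, 67, 78, 85, 93, 99, 101, 108, 113, 119, 124]

Fragments:
  9→14: 5 bp
  14→27: 13 bp
  27→38: 11 bp
  38→56: 18 bp
  56→67: 11 bp
  67→78: 11 bp
  78→85: 7 bp
  85→93: 8 bp
  93→99: 6 bp
  99→101: 2 bp
  101→108: 7 bp
  108→113: 5 bp
  113→119: 6 bp
  119→124: 5 bp
  124→9 (wrap): 127-124+9 = 12 bp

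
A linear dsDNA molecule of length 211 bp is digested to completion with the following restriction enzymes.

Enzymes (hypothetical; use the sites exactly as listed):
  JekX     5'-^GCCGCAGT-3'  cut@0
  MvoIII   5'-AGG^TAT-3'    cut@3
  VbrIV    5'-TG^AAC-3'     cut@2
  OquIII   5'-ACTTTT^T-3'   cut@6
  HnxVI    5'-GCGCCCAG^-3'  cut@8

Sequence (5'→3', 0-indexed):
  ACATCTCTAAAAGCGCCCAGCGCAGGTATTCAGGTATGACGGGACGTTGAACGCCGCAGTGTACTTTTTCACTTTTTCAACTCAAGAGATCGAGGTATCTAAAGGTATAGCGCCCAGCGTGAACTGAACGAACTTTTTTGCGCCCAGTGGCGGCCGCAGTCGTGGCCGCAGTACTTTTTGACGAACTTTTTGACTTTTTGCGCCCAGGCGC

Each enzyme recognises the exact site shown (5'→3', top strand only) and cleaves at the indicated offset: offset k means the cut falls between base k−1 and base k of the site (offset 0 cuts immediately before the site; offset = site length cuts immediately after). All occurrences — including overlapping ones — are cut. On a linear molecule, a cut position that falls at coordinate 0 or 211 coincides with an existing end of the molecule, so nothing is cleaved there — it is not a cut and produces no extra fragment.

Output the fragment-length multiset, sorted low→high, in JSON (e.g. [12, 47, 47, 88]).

[3,4,4,5,5,6,8,8,8,9,10,10,11,12,12,12,14,15,16,19,20]

Site scan:
  JekX (GCCGCAGT, off=0): starts [52, 152, 164] → cuts [52, 152, 164]
  MvoIII (AGGTAT, off=3): starts [23, 31, 92, 102] → cuts [26, 34, 95, 105]
  VbrIV (TGAAC, off=2): starts [47, 119, 124] → cuts [49, 121, 126]
  OquIII (ACTTTTT, off=6): starts [62, 70, 131, 172, 184, 192] → cuts [68, 76, 137, 178, 190, 198]
  HnxVI (GCGCCCAG, off=8): starts [12, 109, 139, 199] → cuts [20, 117, 147, 207]

Pooled cuts: [20, 26, 34, 49, 52, 68, 76, 95, 105, 117, 121, 126, 137, 147, 152, 164, 178, 190, 198, 207]

Fragment lengths:
  [0,20): 20 bp
  [20,26): 6 bp
  [26,34): 8 bp
  [34,49): 15 bp
  [49,52): 3 bp
  [52,68): 16 bp
  [68,76): 8 bp
  [76,95): 19 bp
  [95,105): 10 bp
  [105,117): 12 bp
  [117,121): 4 bp
  [121,126): 5 bp
  [126,137): 11 bp
  [137,147): 10 bp
  [147,152): 5 bp
  [152,164): 12 bp
  [164,178): 14 bp
  [178,190): 12 bp
  [190,198): 8 bp
  [198,207): 9 bp
  [207,211): 4 bp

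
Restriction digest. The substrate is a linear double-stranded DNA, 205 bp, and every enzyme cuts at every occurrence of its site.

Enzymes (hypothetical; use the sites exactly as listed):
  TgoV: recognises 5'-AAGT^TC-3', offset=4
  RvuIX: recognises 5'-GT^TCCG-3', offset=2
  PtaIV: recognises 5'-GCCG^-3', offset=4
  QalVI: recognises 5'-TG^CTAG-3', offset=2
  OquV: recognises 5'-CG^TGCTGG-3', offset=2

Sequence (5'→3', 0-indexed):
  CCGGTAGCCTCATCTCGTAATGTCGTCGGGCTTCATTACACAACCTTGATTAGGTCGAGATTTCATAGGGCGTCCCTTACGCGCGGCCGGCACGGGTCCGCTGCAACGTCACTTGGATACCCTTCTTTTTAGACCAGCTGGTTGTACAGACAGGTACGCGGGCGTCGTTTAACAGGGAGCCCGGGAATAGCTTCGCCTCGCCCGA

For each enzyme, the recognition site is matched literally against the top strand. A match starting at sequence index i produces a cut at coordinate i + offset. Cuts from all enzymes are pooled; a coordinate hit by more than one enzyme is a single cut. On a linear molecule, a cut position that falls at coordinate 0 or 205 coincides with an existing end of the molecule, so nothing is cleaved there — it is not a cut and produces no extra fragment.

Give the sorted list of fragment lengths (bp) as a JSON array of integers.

Per-enzyme occurrences:
  TgoV (AAGTTC, off=4): no sites
  RvuIX (GTTCCG, off=2): no sites
  PtaIV GCCG/4: at [85] ⇒ [89]
  QalVI (TGCTAG, off=2): no sites
  OquV (CGTGCTGG, off=2): no sites

Pooled cuts: [89]

Fragments:
  [0,89): 89 bp
  [89,205): 116 bp

[89,116]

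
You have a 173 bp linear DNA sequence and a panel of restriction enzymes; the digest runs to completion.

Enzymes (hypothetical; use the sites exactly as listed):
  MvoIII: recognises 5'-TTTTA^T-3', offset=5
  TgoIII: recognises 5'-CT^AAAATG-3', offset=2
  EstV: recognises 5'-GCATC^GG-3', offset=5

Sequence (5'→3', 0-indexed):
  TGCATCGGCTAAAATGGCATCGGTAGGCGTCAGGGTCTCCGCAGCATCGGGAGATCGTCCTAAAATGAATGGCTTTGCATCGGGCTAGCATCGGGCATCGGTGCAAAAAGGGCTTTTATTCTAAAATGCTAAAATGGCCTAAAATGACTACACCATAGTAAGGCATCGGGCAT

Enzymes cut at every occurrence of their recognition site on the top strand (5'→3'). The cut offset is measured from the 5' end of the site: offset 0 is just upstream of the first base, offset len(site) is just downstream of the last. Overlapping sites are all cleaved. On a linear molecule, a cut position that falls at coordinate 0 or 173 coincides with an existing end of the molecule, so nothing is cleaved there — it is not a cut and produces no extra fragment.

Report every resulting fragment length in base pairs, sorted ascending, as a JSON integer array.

[4,4,6,6,7,8,10,11,11,13,19,20,27,27]

Scan for sites:
  MvoIII (TTTTAT, off=5): starts [113] → cuts [118]
  TgoIII (CTAAAATG, off=2): starts [8, 59, 120, 128, 138] → cuts [10, 61, 122, 130, 140]
  EstV (GCATCGG, off=5): starts [1, 16, 43, 76, 87, 94, 162] → cuts [6, 21, 48, 81, 92, 99, 167]

Pooled cuts: [6, 10, 21, 48, 61, 81, 92, 99, 118, 122, 130, 140, 167]

Fragments:
  [0,6): 6 bp
  [6,10): 4 bp
  [10,21): 11 bp
  [21,48): 27 bp
  [48,61): 13 bp
  [61,81): 20 bp
  [81,92): 11 bp
  [92,99): 7 bp
  [99,118): 19 bp
  [118,122): 4 bp
  [122,130): 8 bp
  [130,140): 10 bp
  [140,167): 27 bp
  [167,173): 6 bp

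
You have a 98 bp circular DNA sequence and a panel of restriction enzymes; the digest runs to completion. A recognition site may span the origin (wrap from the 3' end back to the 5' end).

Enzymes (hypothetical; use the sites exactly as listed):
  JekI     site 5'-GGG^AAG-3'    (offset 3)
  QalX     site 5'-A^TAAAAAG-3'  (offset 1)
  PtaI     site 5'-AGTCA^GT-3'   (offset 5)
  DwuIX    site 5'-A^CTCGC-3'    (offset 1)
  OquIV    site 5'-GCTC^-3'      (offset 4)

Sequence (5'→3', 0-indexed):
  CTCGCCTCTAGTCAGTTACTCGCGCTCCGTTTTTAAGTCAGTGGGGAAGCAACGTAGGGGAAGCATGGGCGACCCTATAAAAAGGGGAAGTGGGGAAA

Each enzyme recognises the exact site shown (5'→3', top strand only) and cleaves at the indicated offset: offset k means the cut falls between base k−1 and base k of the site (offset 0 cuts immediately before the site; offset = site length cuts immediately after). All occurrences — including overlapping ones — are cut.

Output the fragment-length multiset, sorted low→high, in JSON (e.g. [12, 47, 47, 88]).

[4,6,9,10,11,13,14,14,17]

Per-enzyme occurrences:
  JekI GGGAAG/3: at [43, 57, 84] ⇒ [46, 60, 87]
  QalX ATAAAAAG/1: at [76] ⇒ [77]
  PtaI AGTCAGT/5: at [9, 35] ⇒ [14, 40]
  DwuIX ACTCGC/1: at [17, 97] ⇒ [0, 18]
  OquIV GCTC/4: at [23] ⇒ [27]

Pooled cuts: [0, 14, 18, 27, 40, 46, 60, 77, 87]

Fragment lengths:
  0→14: 14 bp
  14→18: 4 bp
  18→27: 9 bp
  27→40: 13 bp
  40→46: 6 bp
  46→60: 14 bp
  60→77: 17 bp
  77→87: 10 bp
  87→0 (wrap): 98-87+0 = 11 bp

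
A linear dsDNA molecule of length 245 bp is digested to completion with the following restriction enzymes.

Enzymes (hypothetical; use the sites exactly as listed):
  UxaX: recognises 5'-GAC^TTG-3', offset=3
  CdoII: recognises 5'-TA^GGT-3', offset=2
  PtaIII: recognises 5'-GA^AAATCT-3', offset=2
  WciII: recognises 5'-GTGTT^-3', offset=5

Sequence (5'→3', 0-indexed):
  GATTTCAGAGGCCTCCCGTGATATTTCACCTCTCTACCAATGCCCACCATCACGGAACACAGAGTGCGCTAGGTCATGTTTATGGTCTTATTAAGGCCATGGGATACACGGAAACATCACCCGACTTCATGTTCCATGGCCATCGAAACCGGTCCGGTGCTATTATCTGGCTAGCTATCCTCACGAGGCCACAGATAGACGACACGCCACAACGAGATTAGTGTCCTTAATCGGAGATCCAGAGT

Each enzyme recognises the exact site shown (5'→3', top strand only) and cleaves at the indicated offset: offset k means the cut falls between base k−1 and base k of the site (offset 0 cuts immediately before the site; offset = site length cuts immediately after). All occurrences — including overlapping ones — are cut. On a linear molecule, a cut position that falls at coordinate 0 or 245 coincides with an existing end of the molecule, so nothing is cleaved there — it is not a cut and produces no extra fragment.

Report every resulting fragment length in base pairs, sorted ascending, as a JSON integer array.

Site scan:
  UxaX (GACTTG, off=3): no sites
  CdoII (TAGGT, off=2): starts [69] → cuts [71]
  PtaIII (GAAAATCT, off=2): no sites
  WciII (GTGTT, off=5): no sites

All cut coordinates (distinct, sorted): [71]

Fragments:
  [0,71): 71 bp
  [71,245): 174 bp

[71,174]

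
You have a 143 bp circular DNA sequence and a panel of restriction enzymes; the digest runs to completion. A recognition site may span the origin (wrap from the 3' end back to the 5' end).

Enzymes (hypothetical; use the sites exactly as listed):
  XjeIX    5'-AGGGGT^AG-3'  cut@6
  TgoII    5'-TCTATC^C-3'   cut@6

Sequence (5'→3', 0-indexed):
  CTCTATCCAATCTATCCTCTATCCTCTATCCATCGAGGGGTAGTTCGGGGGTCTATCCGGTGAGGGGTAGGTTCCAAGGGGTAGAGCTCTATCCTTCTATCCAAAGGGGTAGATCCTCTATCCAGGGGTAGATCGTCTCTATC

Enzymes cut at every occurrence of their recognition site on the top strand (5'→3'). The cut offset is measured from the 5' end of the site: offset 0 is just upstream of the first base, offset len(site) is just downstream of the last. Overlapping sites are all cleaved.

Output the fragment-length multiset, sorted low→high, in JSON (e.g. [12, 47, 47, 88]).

[7,7,7,7,8,9,9,11,11,11,12,14,14,16]

Per-enzyme occurrences:
  XjeIX (AGGGGTAG, off=6): starts [35, 62, 76, 104, 123] → cuts [41, 68, 82, 110, 129]
  TgoII (TCTATCC, off=6): starts [1, 10, 17, 24, 51, 87, 95, 116, 137] → cuts [0, 7, 16, 23, 30, 57, 93, 101, 122]

Pooled cuts: [0, 7, 16, 23, 30, 41, 57, 68, 82, 93, 101, 110, 122, 129]

Fragment lengths:
  0→7: 7 bp
  7→16: 9 bp
  16→23: 7 bp
  23→30: 7 bp
  30→41: 11 bp
  41→57: 16 bp
  57→68: 11 bp
  68→82: 14 bp
  82→93: 11 bp
  93→101: 8 bp
  101→110: 9 bp
  110→122: 12 bp
  122→129: 7 bp
  129→0 (wrap): 143-129+0 = 14 bp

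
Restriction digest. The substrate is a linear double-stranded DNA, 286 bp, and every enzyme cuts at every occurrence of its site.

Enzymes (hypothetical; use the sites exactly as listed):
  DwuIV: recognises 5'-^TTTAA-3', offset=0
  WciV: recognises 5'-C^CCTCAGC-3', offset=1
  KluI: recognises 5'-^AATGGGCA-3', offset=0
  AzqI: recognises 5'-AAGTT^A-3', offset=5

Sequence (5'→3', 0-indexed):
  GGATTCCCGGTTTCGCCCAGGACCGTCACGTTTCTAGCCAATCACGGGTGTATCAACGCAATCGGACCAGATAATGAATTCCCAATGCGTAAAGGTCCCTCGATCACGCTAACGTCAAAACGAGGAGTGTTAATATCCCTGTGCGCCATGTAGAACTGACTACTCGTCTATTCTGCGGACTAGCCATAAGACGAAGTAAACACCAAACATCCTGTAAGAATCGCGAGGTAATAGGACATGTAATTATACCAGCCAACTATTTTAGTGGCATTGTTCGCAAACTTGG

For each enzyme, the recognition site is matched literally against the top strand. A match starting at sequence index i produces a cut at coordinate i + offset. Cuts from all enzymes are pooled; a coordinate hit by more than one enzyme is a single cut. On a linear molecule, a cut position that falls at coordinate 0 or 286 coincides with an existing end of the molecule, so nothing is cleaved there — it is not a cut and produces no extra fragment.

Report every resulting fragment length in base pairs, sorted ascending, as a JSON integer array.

Scan for sites:
  DwuIV (TTTAA, off=0): no sites
  WciV (CCCTCAGC, off=1): no sites
  KluI (AATGGGCA, off=0): no sites
  AzqI (AAGTTA, off=5): no sites

Pooled cuts: ∅

Fragment lengths:
  no cuts → one linear fragment of 286 bp

[286]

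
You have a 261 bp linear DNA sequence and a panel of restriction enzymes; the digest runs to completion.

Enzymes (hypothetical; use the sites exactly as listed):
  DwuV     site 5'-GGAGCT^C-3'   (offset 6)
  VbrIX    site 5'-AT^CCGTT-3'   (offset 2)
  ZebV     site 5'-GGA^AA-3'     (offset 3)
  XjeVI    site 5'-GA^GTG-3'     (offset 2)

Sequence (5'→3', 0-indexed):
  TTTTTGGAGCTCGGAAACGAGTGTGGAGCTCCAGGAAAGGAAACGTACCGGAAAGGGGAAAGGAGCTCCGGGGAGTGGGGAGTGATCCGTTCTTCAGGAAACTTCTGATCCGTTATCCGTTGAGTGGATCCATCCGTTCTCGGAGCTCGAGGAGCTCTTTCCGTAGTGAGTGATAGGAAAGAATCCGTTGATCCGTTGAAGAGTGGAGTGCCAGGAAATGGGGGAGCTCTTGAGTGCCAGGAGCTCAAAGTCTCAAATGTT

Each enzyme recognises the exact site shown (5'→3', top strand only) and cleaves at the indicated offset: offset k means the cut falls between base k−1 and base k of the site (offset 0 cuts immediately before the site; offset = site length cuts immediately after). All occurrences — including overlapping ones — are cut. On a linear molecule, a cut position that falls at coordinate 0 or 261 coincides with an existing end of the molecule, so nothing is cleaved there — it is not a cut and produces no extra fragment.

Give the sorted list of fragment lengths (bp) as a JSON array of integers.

Per-enzyme occurrences:
  DwuV (GGAGCTC, off=6): starts [5, 24, 61, 141, 150, 222, 239] → cuts [11, 30, 67, 147, 156, 228, 245]
  VbrIX (ATCCGTT, off=2): starts [84, 107, 114, 131, 182, 190] → cuts [86, 109, 116, 133, 184, 192]
  ZebV (GGAAA, off=3): starts [12, 33, 38, 49, 56, 96, 175, 213] → cuts [15, 36, 41, 52, 59, 99, 178, 216]
  XjeVI (GAGTG, off=2): starts [18, 72, 79, 121, 167, 200, 205, 231] → cuts [20, 74, 81, 123, 169, 202, 207, 233]

All cut coordinates (distinct, sorted): [11, 15, 20, 30, 36, 41, 52, 59, 67, 74, 81, 86, 99, 109, 116, 123, 133, 147, 156, 169, 178, 184, 192, 202, 207, 216, 228, 233, 245]

Fragments:
  [0,11): 11 bp
  [11,15): 4 bp
  [15,20): 5 bp
  [20,30): 10 bp
  [30,36): 6 bp
  [36,41): 5 bp
  [41,52): 11 bp
  [52,59): 7 bp
  [59,67): 8 bp
  [67,74): 7 bp
  [74,81): 7 bp
  [81,86): 5 bp
  [86,99): 13 bp
  [99,109): 10 bp
  [109,116): 7 bp
  [116,123): 7 bp
  [123,133): 10 bp
  [133,147): 14 bp
  [147,156): 9 bp
  [156,169): 13 bp
  [169,178): 9 bp
  [178,184): 6 bp
  [184,192): 8 bp
  [192,202): 10 bp
  [202,207): 5 bp
  [207,216): 9 bp
  [216,228): 12 bp
  [228,233): 5 bp
  [233,245): 12 bp
  [245,261): 16 bp

[4,5,5,5,5,5,6,6,7,7,7,7,7,8,8,9,9,9,10,10,10,10,11,11,12,12,13,13,14,16]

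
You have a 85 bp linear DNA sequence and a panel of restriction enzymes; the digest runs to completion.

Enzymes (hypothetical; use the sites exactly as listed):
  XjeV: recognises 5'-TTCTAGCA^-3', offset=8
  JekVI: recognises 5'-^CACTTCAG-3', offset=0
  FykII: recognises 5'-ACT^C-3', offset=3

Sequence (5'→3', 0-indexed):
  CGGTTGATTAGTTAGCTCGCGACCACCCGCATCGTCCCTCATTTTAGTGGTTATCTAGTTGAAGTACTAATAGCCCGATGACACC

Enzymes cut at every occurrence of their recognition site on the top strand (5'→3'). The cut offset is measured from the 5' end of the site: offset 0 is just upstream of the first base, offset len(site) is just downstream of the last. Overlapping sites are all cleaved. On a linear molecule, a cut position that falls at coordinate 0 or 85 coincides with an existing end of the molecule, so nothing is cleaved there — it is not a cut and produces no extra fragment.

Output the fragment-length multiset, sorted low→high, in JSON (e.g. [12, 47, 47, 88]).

Site scan:
  XjeV (TTCTAGCA, off=8): no sites
  JekVI (CACTTCAG, off=0): no sites
  FykII (ACTC, off=3): no sites

Pooled cuts: ∅

Fragment lengths:
  no cuts → one linear fragment of 85 bp

[85]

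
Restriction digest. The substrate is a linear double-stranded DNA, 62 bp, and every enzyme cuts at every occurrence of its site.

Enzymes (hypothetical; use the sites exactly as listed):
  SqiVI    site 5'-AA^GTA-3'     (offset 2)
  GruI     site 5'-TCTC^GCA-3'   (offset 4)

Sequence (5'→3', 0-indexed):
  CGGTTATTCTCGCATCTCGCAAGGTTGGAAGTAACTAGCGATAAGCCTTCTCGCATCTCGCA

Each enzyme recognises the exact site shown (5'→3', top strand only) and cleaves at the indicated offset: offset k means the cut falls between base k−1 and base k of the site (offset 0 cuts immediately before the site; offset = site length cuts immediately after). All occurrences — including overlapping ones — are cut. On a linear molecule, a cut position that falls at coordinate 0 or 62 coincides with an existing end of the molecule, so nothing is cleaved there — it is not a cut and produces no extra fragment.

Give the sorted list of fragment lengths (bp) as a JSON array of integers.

[3,7,7,11,12,22]

Scan for sites:
  SqiVI (AAGTA, off=2): starts [28] → cuts [30]
  GruI (TCTCGCA, off=4): starts [7, 14, 48, 55] → cuts [11, 18, 52, 59]

Pooled cuts: [11, 18, 30, 52, 59]

Fragments:
  [0,11): 11 bp
  [11,18): 7 bp
  [18,30): 12 bp
  [30,52): 22 bp
  [52,59): 7 bp
  [59,62): 3 bp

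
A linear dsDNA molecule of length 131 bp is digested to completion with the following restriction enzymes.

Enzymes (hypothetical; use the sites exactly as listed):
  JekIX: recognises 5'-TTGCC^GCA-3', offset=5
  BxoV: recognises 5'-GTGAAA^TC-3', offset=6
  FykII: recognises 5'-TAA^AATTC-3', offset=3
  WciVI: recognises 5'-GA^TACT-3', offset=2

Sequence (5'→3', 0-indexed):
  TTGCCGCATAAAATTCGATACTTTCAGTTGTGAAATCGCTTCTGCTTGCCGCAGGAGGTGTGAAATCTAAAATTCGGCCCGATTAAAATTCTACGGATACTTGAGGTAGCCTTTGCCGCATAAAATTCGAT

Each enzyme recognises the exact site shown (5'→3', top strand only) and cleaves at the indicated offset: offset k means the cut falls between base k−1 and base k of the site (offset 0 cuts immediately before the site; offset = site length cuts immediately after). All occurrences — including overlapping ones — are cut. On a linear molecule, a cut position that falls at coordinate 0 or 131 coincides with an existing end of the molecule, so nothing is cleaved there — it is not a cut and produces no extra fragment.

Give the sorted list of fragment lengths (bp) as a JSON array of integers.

Site scan:
  JekIX (TTGCCGCA, off=5): starts [0, 45, 112] → cuts [5, 50, 117]
  BxoV (GTGAAATC, off=6): starts [29, 59] → cuts [35, 65]
  FykII (TAAAATTC, off=3): starts [8, 67, 83, 120] → cuts [11, 70, 86, 123]
  WciVI (GATACT, off=2): starts [16, 95] → cuts [18, 97]

Pooled cuts: [5, 11, 18, 35, 50, 65, 70, 86, 97, 117, 123]

Fragments:
  [0,5): 5 bp
  [5,11): 6 bp
  [11,18): 7 bp
  [18,35): 17 bp
  [35,50): 15 bp
  [50,65): 15 bp
  [65,70): 5 bp
  [70,86): 16 bp
  [86,97): 11 bp
  [97,117): 20 bp
  [117,123): 6 bp
  [123,131): 8 bp

[5,5,6,6,7,8,11,15,15,16,17,20]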